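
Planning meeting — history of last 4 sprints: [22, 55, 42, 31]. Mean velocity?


Formula: Avg velocity = Total points / Number of sprints
Points: [22, 55, 42, 31]
Sum = 22 + 55 + 42 + 31 = 150
Avg velocity = 150 / 4 = 37.5 points/sprint

37.5 points/sprint


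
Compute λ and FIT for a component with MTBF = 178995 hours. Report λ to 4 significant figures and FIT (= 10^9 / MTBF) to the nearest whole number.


Formula: λ = 1 / MTBF; FIT = λ × 1e9 = 1e9 / MTBF
λ = 1 / 178995 ≈ 5.587e-06 failures/hour
FIT = 1e9 / 178995 ≈ 5587 failures per 1e9 hours (nearest whole number)

λ = 5.587e-06 /h, FIT = 5587


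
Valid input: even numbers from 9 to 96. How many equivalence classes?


Constraint: even integers in [9, 96]
Class 1: x < 9 — out-of-range invalid
Class 2: x in [9,96] but odd — wrong type invalid
Class 3: x in [9,96] and even — valid
Class 4: x > 96 — out-of-range invalid
Total equivalence classes: 4

4 equivalence classes


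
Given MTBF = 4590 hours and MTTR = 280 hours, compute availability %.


Availability = MTBF / (MTBF + MTTR)
Availability = 4590 / (4590 + 280)
Availability = 4590 / 4870
Availability = 94.2505%

94.2505%


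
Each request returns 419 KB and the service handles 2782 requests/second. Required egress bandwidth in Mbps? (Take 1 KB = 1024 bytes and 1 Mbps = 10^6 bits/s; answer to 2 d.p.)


Formula: Mbps = payload_bytes * RPS * 8 / 1e6
Payload per request = 419 KB = 419 * 1024 = 429056 bytes
Total bytes/sec = 429056 * 2782 = 1193633792
Total bits/sec = 1193633792 * 8 = 9549070336
Mbps = 9549070336 / 1e6 = 9549.07

9549.07 Mbps


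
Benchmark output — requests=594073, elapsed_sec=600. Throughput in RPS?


Formula: throughput = requests / seconds
throughput = 594073 / 600
throughput = 990.12 requests/second

990.12 requests/second


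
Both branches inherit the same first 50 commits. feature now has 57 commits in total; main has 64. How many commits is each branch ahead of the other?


Common ancestor: commit #50
feature commits after divergence: 57 - 50 = 7
main commits after divergence: 64 - 50 = 14
feature is 7 commits ahead of main
main is 14 commits ahead of feature

feature ahead: 7, main ahead: 14


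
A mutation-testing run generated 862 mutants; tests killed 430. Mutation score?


Mutation score = killed / total * 100
Mutation score = 430 / 862 * 100
Mutation score = 49.88%

49.88%


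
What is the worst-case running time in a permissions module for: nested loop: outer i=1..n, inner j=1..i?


Reasoning: triangle: n(n+1)/2 ~ n^2/2
Complexity: O(n^2)

O(n^2)


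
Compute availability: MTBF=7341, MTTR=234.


Availability = MTBF / (MTBF + MTTR)
Availability = 7341 / (7341 + 234)
Availability = 7341 / 7575
Availability = 96.9109%

96.9109%


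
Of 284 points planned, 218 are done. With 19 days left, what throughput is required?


Formula: Required rate = Remaining points / Days left
Remaining = 284 - 218 = 66 points
Required rate = 66 / 19 = 3.47 points/day

3.47 points/day


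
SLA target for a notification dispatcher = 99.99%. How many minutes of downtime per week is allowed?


Formula: allowed downtime = period * (100 - SLA) / 100
Period (week) = 10080 minutes
Unavailability fraction = (100 - 99.99) / 100
Allowed downtime = 10080 * (100 - 99.99) / 100
Allowed downtime = 1.008 minutes

1.008 minutes


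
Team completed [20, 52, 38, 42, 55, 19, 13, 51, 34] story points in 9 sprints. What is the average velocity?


Formula: Avg velocity = Total points / Number of sprints
Points: [20, 52, 38, 42, 55, 19, 13, 51, 34]
Sum = 20 + 52 + 38 + 42 + 55 + 19 + 13 + 51 + 34 = 324
Avg velocity = 324 / 9 = 36.0 points/sprint

36.0 points/sprint


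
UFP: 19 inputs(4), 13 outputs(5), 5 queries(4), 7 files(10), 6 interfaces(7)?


UFP = EI*4 + EO*5 + EQ*4 + ILF*10 + EIF*7
UFP = 19*4 + 13*5 + 5*4 + 7*10 + 6*7
UFP = 76 + 65 + 20 + 70 + 42
UFP = 273

273


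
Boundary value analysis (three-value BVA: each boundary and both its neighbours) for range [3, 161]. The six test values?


Range: [3, 161]
Boundaries: just below min, min, min+1, max-1, max, just above max
Values: [2, 3, 4, 160, 161, 162]

[2, 3, 4, 160, 161, 162]


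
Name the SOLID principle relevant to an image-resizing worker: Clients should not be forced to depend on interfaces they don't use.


This describes the Interface Segregation Principle (ISP)

Interface Segregation Principle (ISP)


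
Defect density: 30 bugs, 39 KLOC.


Defect density = defects / KLOC
Defect density = 30 / 39
Defect density = 0.769 defects/KLOC

0.769 defects/KLOC


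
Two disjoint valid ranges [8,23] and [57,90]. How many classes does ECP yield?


Valid ranges: [8,23] and [57,90]
Class 1: x < 8 — invalid
Class 2: 8 ≤ x ≤ 23 — valid
Class 3: 23 < x < 57 — invalid (gap between ranges)
Class 4: 57 ≤ x ≤ 90 — valid
Class 5: x > 90 — invalid
Total equivalence classes: 5

5 equivalence classes


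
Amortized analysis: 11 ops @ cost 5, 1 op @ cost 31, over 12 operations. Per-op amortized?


Formula: Amortized cost = Total cost / Operations
Total cost = (11 * 5) + (1 * 31)
Total cost = 55 + 31 = 86
Amortized = 86 / 12 = 7.1667

7.1667


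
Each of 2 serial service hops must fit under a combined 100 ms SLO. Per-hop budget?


Formula: per_stage = total_budget / stages
per_stage = 100 / 2
per_stage = 50.0 ms

50.0 ms


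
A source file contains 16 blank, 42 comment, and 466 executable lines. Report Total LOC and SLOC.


Total LOC = blank + comment + code
Total LOC = 16 + 42 + 466 = 524
SLOC (source only) = code = 466

Total LOC: 524, SLOC: 466


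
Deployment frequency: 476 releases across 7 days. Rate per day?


Formula: deployments per day = releases / days
= 476 / 7
= 68.0 deploys/day
(equivalently, 476.0 deploys/week)

68.0 deploys/day


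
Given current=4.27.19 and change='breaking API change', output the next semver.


Current: 4.27.19
Change category: 'breaking API change' → major bump
SemVer rule: major bump → increment MAJOR, reset MINOR and PATCH to 0
New: 5.0.0

5.0.0


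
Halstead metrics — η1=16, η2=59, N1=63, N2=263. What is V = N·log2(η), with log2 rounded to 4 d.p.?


Formula: V = N * log2(η), where N = N1 + N2 and η = η1 + η2
η = 16 + 59 = 75
N = 63 + 263 = 326
log2(75) ≈ 6.2288
V = 326 * 6.2288 = 2030.59

2030.59


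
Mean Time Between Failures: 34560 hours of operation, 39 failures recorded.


Formula: MTBF = Total operating time / Number of failures
MTBF = 34560 / 39
MTBF = 886.15 hours

886.15 hours


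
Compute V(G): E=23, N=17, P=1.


Formula: V(G) = E - N + 2P
V(G) = 23 - 17 + 2*1
V(G) = 6 + 2
V(G) = 8

8


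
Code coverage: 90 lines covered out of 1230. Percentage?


Coverage = covered / total * 100
Coverage = 90 / 1230 * 100
Coverage = 7.32%

7.32%


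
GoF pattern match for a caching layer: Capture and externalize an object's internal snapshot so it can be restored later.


This matches the Memento pattern

Memento


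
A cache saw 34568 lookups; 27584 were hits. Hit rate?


Formula: hit rate = hits / (hits + misses) * 100
hit rate = 27584 / (27584 + 6984) * 100
hit rate = 27584 / 34568 * 100
hit rate = 79.8%

79.8%


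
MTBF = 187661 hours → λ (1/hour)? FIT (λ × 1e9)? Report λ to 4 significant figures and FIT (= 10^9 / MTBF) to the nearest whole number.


Formula: λ = 1 / MTBF; FIT = λ × 1e9 = 1e9 / MTBF
λ = 1 / 187661 ≈ 5.329e-06 failures/hour
FIT = 1e9 / 187661 ≈ 5329 failures per 1e9 hours (nearest whole number)

λ = 5.329e-06 /h, FIT = 5329


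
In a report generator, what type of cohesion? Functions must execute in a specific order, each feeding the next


Reasoning: Output of one is input to next
Type: Sequential cohesion

Sequential cohesion


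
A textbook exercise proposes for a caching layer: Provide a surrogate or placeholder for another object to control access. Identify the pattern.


This matches the Proxy pattern

Proxy


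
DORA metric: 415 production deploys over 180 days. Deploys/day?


Formula: deployments per day = releases / days
= 415 / 180
= 2.306 deploys/day
(equivalently, 16.14 deploys/week)

2.306 deploys/day


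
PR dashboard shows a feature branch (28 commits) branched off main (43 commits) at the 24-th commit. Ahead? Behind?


Common ancestor: commit #24
feature commits after divergence: 28 - 24 = 4
main commits after divergence: 43 - 24 = 19
feature is 4 commits ahead of main
main is 19 commits ahead of feature

feature ahead: 4, main ahead: 19


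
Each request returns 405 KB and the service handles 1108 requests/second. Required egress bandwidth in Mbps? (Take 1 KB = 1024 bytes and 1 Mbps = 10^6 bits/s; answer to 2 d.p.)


Formula: Mbps = payload_bytes * RPS * 8 / 1e6
Payload per request = 405 KB = 405 * 1024 = 414720 bytes
Total bytes/sec = 414720 * 1108 = 459509760
Total bits/sec = 459509760 * 8 = 3676078080
Mbps = 3676078080 / 1e6 = 3676.08

3676.08 Mbps


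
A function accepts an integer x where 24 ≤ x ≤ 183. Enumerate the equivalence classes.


Valid range: [24, 183]
Class 1: x < 24 — invalid
Class 2: 24 ≤ x ≤ 183 — valid
Class 3: x > 183 — invalid
Total equivalence classes: 3

3 equivalence classes


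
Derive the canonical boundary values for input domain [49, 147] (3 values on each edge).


Range: [49, 147]
Boundaries: just below min, min, min+1, max-1, max, just above max
Values: [48, 49, 50, 146, 147, 148]

[48, 49, 50, 146, 147, 148]


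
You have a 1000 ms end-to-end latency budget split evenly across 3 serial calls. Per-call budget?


Formula: per_stage = total_budget / stages
per_stage = 1000 / 3
per_stage = 333.33 ms

333.33 ms


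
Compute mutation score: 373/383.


Mutation score = killed / total * 100
Mutation score = 373 / 383 * 100
Mutation score = 97.39%

97.39%


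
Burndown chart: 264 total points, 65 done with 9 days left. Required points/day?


Formula: Required rate = Remaining points / Days left
Remaining = 264 - 65 = 199 points
Required rate = 199 / 9 = 22.11 points/day

22.11 points/day


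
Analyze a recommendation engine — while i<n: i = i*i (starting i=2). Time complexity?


Reasoning: squaring drives double-exponential growth; iterations ~ log log n
Complexity: O(log log n)

O(log log n)


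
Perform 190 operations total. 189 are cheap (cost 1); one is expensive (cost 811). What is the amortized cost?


Formula: Amortized cost = Total cost / Operations
Total cost = (189 * 1) + (1 * 811)
Total cost = 189 + 811 = 1000
Amortized = 1000 / 190 = 5.2632

5.2632


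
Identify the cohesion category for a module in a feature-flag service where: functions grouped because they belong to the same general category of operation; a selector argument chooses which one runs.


Reasoning: Grouped by category of activity, not by data or sequence
Type: Logical cohesion

Logical cohesion


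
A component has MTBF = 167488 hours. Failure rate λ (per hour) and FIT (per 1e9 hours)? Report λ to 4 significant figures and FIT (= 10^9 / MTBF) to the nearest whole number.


Formula: λ = 1 / MTBF; FIT = λ × 1e9 = 1e9 / MTBF
λ = 1 / 167488 ≈ 5.971e-06 failures/hour
FIT = 1e9 / 167488 ≈ 5971 failures per 1e9 hours (nearest whole number)

λ = 5.971e-06 /h, FIT = 5971


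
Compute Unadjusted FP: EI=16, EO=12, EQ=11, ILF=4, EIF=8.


UFP = EI*4 + EO*5 + EQ*4 + ILF*10 + EIF*7
UFP = 16*4 + 12*5 + 11*4 + 4*10 + 8*7
UFP = 64 + 60 + 44 + 40 + 56
UFP = 264

264


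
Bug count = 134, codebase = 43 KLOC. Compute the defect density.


Defect density = defects / KLOC
Defect density = 134 / 43
Defect density = 3.116 defects/KLOC

3.116 defects/KLOC


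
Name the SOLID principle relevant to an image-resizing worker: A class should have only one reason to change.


This describes the Single Responsibility Principle (SRP)

Single Responsibility Principle (SRP)


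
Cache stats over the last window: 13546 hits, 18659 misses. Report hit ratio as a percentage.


Formula: hit rate = hits / (hits + misses) * 100
hit rate = 13546 / (13546 + 18659) * 100
hit rate = 13546 / 32205 * 100
hit rate = 42.06%

42.06%


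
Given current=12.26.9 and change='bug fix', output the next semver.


Current: 12.26.9
Change category: 'bug fix' → patch bump
SemVer rule: patch bump → increment PATCH (MAJOR and MINOR unchanged)
New: 12.26.10

12.26.10


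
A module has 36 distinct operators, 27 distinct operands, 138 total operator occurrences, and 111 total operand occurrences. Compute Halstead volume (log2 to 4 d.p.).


Formula: V = N * log2(η), where N = N1 + N2 and η = η1 + η2
η = 36 + 27 = 63
N = 138 + 111 = 249
log2(63) ≈ 5.9773
V = 249 * 5.9773 = 1488.35

1488.35


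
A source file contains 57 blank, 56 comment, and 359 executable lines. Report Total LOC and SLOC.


Total LOC = blank + comment + code
Total LOC = 57 + 56 + 359 = 472
SLOC (source only) = code = 359

Total LOC: 472, SLOC: 359


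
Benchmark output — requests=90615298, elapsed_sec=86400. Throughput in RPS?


Formula: throughput = requests / seconds
throughput = 90615298 / 86400
throughput = 1048.79 requests/second

1048.79 requests/second


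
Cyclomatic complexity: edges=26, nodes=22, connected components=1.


Formula: V(G) = E - N + 2P
V(G) = 26 - 22 + 2*1
V(G) = 4 + 2
V(G) = 6

6


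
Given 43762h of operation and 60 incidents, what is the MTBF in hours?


Formula: MTBF = Total operating time / Number of failures
MTBF = 43762 / 60
MTBF = 729.37 hours

729.37 hours


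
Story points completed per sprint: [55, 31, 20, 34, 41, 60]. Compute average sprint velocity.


Formula: Avg velocity = Total points / Number of sprints
Points: [55, 31, 20, 34, 41, 60]
Sum = 55 + 31 + 20 + 34 + 41 + 60 = 241
Avg velocity = 241 / 6 = 40.17 points/sprint

40.17 points/sprint


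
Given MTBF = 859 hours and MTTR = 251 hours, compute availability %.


Availability = MTBF / (MTBF + MTTR)
Availability = 859 / (859 + 251)
Availability = 859 / 1110
Availability = 77.3874%

77.3874%


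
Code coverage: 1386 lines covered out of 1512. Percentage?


Coverage = covered / total * 100
Coverage = 1386 / 1512 * 100
Coverage = 91.67%

91.67%


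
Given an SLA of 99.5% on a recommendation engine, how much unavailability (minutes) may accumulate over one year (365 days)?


Formula: allowed downtime = period * (100 - SLA) / 100
Period (year (365 days)) = 525600 minutes
Unavailability fraction = (100 - 99.5) / 100
Allowed downtime = 525600 * (100 - 99.5) / 100
Allowed downtime = 2628.0 minutes

2628.0 minutes


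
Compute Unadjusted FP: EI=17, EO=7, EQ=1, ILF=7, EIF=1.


UFP = EI*4 + EO*5 + EQ*4 + ILF*10 + EIF*7
UFP = 17*4 + 7*5 + 1*4 + 7*10 + 1*7
UFP = 68 + 35 + 4 + 70 + 7
UFP = 184

184


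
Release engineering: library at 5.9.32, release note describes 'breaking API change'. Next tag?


Current: 5.9.32
Change category: 'breaking API change' → major bump
SemVer rule: major bump → increment MAJOR, reset MINOR and PATCH to 0
New: 6.0.0

6.0.0


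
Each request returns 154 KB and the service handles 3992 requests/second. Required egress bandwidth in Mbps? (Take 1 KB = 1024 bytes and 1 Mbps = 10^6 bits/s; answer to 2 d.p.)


Formula: Mbps = payload_bytes * RPS * 8 / 1e6
Payload per request = 154 KB = 154 * 1024 = 157696 bytes
Total bytes/sec = 157696 * 3992 = 629522432
Total bits/sec = 629522432 * 8 = 5036179456
Mbps = 5036179456 / 1e6 = 5036.18

5036.18 Mbps


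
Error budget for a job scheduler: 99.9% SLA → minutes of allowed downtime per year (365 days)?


Formula: allowed downtime = period * (100 - SLA) / 100
Period (year (365 days)) = 525600 minutes
Unavailability fraction = (100 - 99.9) / 100
Allowed downtime = 525600 * (100 - 99.9) / 100
Allowed downtime = 525.6 minutes

525.6 minutes


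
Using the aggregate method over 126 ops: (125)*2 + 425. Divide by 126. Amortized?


Formula: Amortized cost = Total cost / Operations
Total cost = (125 * 2) + (1 * 425)
Total cost = 250 + 425 = 675
Amortized = 675 / 126 = 5.3571

5.3571


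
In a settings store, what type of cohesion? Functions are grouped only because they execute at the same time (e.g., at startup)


Reasoning: Related by timing only
Type: Temporal cohesion

Temporal cohesion


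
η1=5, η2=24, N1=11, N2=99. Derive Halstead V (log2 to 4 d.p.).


Formula: V = N * log2(η), where N = N1 + N2 and η = η1 + η2
η = 5 + 24 = 29
N = 11 + 99 = 110
log2(29) ≈ 4.8580
V = 110 * 4.8580 = 534.38

534.38


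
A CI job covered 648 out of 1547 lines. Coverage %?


Coverage = covered / total * 100
Coverage = 648 / 1547 * 100
Coverage = 41.89%

41.89%


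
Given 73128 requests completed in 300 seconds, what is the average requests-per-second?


Formula: throughput = requests / seconds
throughput = 73128 / 300
throughput = 243.76 requests/second

243.76 requests/second


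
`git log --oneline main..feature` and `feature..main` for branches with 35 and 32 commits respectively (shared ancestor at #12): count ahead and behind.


Common ancestor: commit #12
feature commits after divergence: 35 - 12 = 23
main commits after divergence: 32 - 12 = 20
feature is 23 commits ahead of main
main is 20 commits ahead of feature

feature ahead: 23, main ahead: 20


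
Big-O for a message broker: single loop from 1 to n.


Reasoning: one pass through n items
Complexity: O(n)

O(n)


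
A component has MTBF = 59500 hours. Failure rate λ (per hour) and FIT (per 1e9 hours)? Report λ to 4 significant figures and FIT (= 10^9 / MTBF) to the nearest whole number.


Formula: λ = 1 / MTBF; FIT = λ × 1e9 = 1e9 / MTBF
λ = 1 / 59500 ≈ 1.681e-05 failures/hour
FIT = 1e9 / 59500 ≈ 16807 failures per 1e9 hours (nearest whole number)

λ = 1.681e-05 /h, FIT = 16807


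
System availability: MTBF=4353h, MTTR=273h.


Availability = MTBF / (MTBF + MTTR)
Availability = 4353 / (4353 + 273)
Availability = 4353 / 4626
Availability = 94.0986%

94.0986%


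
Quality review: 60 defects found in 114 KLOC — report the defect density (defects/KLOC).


Defect density = defects / KLOC
Defect density = 60 / 114
Defect density = 0.526 defects/KLOC

0.526 defects/KLOC


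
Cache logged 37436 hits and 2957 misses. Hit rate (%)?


Formula: hit rate = hits / (hits + misses) * 100
hit rate = 37436 / (37436 + 2957) * 100
hit rate = 37436 / 40393 * 100
hit rate = 92.68%

92.68%


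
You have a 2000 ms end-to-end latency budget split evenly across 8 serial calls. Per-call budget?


Formula: per_stage = total_budget / stages
per_stage = 2000 / 8
per_stage = 250.0 ms

250.0 ms


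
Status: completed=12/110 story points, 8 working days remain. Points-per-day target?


Formula: Required rate = Remaining points / Days left
Remaining = 110 - 12 = 98 points
Required rate = 98 / 8 = 12.25 points/day

12.25 points/day


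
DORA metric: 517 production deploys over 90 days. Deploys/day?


Formula: deployments per day = releases / days
= 517 / 90
= 5.744 deploys/day
(equivalently, 40.21 deploys/week)

5.744 deploys/day


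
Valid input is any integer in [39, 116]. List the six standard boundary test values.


Range: [39, 116]
Boundaries: just below min, min, min+1, max-1, max, just above max
Values: [38, 39, 40, 115, 116, 117]

[38, 39, 40, 115, 116, 117]


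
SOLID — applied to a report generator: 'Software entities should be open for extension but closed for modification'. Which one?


This describes the Open/Closed Principle (OCP)

Open/Closed Principle (OCP)


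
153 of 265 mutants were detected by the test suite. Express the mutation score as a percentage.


Mutation score = killed / total * 100
Mutation score = 153 / 265 * 100
Mutation score = 57.74%

57.74%


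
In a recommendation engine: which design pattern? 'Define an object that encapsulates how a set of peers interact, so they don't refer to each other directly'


This matches the Mediator pattern

Mediator


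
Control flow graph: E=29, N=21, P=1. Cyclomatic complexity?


Formula: V(G) = E - N + 2P
V(G) = 29 - 21 + 2*1
V(G) = 8 + 2
V(G) = 10

10


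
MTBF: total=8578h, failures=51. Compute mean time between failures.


Formula: MTBF = Total operating time / Number of failures
MTBF = 8578 / 51
MTBF = 168.2 hours

168.2 hours


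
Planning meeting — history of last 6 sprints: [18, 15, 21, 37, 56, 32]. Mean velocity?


Formula: Avg velocity = Total points / Number of sprints
Points: [18, 15, 21, 37, 56, 32]
Sum = 18 + 15 + 21 + 37 + 56 + 32 = 179
Avg velocity = 179 / 6 = 29.83 points/sprint

29.83 points/sprint


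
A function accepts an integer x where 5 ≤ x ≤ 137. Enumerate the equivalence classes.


Valid range: [5, 137]
Class 1: x < 5 — invalid
Class 2: 5 ≤ x ≤ 137 — valid
Class 3: x > 137 — invalid
Total equivalence classes: 3

3 equivalence classes


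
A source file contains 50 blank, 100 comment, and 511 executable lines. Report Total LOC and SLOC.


Total LOC = blank + comment + code
Total LOC = 50 + 100 + 511 = 661
SLOC (source only) = code = 511

Total LOC: 661, SLOC: 511


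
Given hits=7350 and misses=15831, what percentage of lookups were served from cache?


Formula: hit rate = hits / (hits + misses) * 100
hit rate = 7350 / (7350 + 15831) * 100
hit rate = 7350 / 23181 * 100
hit rate = 31.71%

31.71%


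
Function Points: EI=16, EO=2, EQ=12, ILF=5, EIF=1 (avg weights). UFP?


UFP = EI*4 + EO*5 + EQ*4 + ILF*10 + EIF*7
UFP = 16*4 + 2*5 + 12*4 + 5*10 + 1*7
UFP = 64 + 10 + 48 + 50 + 7
UFP = 179

179


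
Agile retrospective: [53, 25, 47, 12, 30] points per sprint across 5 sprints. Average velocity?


Formula: Avg velocity = Total points / Number of sprints
Points: [53, 25, 47, 12, 30]
Sum = 53 + 25 + 47 + 12 + 30 = 167
Avg velocity = 167 / 5 = 33.4 points/sprint

33.4 points/sprint


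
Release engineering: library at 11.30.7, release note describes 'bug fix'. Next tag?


Current: 11.30.7
Change category: 'bug fix' → patch bump
SemVer rule: patch bump → increment PATCH (MAJOR and MINOR unchanged)
New: 11.30.8

11.30.8


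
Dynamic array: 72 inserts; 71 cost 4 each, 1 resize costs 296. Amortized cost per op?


Formula: Amortized cost = Total cost / Operations
Total cost = (71 * 4) + (1 * 296)
Total cost = 284 + 296 = 580
Amortized = 580 / 72 = 8.0556

8.0556


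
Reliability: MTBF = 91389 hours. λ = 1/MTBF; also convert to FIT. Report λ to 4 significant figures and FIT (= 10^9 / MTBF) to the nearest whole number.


Formula: λ = 1 / MTBF; FIT = λ × 1e9 = 1e9 / MTBF
λ = 1 / 91389 ≈ 1.094e-05 failures/hour
FIT = 1e9 / 91389 ≈ 10942 failures per 1e9 hours (nearest whole number)

λ = 1.094e-05 /h, FIT = 10942


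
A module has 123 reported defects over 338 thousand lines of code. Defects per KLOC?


Defect density = defects / KLOC
Defect density = 123 / 338
Defect density = 0.364 defects/KLOC

0.364 defects/KLOC


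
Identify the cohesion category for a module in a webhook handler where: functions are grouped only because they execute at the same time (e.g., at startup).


Reasoning: Related by timing only
Type: Temporal cohesion

Temporal cohesion


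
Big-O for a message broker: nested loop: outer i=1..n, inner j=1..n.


Reasoning: n iterations times n iterations
Complexity: O(n^2)

O(n^2)


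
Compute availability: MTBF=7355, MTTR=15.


Availability = MTBF / (MTBF + MTTR)
Availability = 7355 / (7355 + 15)
Availability = 7355 / 7370
Availability = 99.7965%

99.7965%


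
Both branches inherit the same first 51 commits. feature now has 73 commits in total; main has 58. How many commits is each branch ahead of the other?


Common ancestor: commit #51
feature commits after divergence: 73 - 51 = 22
main commits after divergence: 58 - 51 = 7
feature is 22 commits ahead of main
main is 7 commits ahead of feature

feature ahead: 22, main ahead: 7


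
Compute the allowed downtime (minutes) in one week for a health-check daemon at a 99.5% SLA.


Formula: allowed downtime = period * (100 - SLA) / 100
Period (week) = 10080 minutes
Unavailability fraction = (100 - 99.5) / 100
Allowed downtime = 10080 * (100 - 99.5) / 100
Allowed downtime = 50.4 minutes

50.4 minutes


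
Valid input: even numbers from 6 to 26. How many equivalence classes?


Constraint: even integers in [6, 26]
Class 1: x < 6 — out-of-range invalid
Class 2: x in [6,26] but odd — wrong type invalid
Class 3: x in [6,26] and even — valid
Class 4: x > 26 — out-of-range invalid
Total equivalence classes: 4

4 equivalence classes


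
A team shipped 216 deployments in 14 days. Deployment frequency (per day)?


Formula: deployments per day = releases / days
= 216 / 14
= 15.429 deploys/day
(equivalently, 108.0 deploys/week)

15.429 deploys/day


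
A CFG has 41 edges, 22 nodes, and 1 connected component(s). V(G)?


Formula: V(G) = E - N + 2P
V(G) = 41 - 22 + 2*1
V(G) = 19 + 2
V(G) = 21

21


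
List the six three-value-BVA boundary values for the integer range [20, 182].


Range: [20, 182]
Boundaries: just below min, min, min+1, max-1, max, just above max
Values: [19, 20, 21, 181, 182, 183]

[19, 20, 21, 181, 182, 183]


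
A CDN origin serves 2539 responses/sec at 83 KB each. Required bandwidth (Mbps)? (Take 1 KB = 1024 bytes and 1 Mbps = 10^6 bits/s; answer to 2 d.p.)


Formula: Mbps = payload_bytes * RPS * 8 / 1e6
Payload per request = 83 KB = 83 * 1024 = 84992 bytes
Total bytes/sec = 84992 * 2539 = 215794688
Total bits/sec = 215794688 * 8 = 1726357504
Mbps = 1726357504 / 1e6 = 1726.36

1726.36 Mbps


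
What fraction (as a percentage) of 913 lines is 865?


Coverage = covered / total * 100
Coverage = 865 / 913 * 100
Coverage = 94.74%

94.74%


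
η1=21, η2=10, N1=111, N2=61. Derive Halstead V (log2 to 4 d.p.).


Formula: V = N * log2(η), where N = N1 + N2 and η = η1 + η2
η = 21 + 10 = 31
N = 111 + 61 = 172
log2(31) ≈ 4.9542
V = 172 * 4.9542 = 852.12

852.12


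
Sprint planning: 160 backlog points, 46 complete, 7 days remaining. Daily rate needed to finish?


Formula: Required rate = Remaining points / Days left
Remaining = 160 - 46 = 114 points
Required rate = 114 / 7 = 16.29 points/day

16.29 points/day


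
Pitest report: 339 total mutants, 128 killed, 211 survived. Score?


Mutation score = killed / total * 100
Mutation score = 128 / 339 * 100
Mutation score = 37.76%

37.76%


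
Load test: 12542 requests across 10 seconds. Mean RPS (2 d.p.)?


Formula: throughput = requests / seconds
throughput = 12542 / 10
throughput = 1254.2 requests/second

1254.2 requests/second


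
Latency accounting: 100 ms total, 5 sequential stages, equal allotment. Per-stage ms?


Formula: per_stage = total_budget / stages
per_stage = 100 / 5
per_stage = 20.0 ms

20.0 ms


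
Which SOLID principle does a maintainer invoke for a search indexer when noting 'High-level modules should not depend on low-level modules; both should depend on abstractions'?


This describes the Dependency Inversion Principle (DIP)

Dependency Inversion Principle (DIP)


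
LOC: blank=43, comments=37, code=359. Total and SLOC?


Total LOC = blank + comment + code
Total LOC = 43 + 37 + 359 = 439
SLOC (source only) = code = 359

Total LOC: 439, SLOC: 359


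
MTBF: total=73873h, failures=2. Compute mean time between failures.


Formula: MTBF = Total operating time / Number of failures
MTBF = 73873 / 2
MTBF = 36936.5 hours

36936.5 hours


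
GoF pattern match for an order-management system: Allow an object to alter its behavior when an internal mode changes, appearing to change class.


This matches the State pattern

State


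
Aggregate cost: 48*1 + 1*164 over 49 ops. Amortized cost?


Formula: Amortized cost = Total cost / Operations
Total cost = (48 * 1) + (1 * 164)
Total cost = 48 + 164 = 212
Amortized = 212 / 49 = 4.3265

4.3265


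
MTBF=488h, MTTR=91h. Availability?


Availability = MTBF / (MTBF + MTTR)
Availability = 488 / (488 + 91)
Availability = 488 / 579
Availability = 84.2832%

84.2832%


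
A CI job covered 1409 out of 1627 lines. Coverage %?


Coverage = covered / total * 100
Coverage = 1409 / 1627 * 100
Coverage = 86.6%

86.6%


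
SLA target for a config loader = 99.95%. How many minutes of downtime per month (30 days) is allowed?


Formula: allowed downtime = period * (100 - SLA) / 100
Period (month (30 days)) = 43200 minutes
Unavailability fraction = (100 - 99.95) / 100
Allowed downtime = 43200 * (100 - 99.95) / 100
Allowed downtime = 21.6 minutes

21.6 minutes


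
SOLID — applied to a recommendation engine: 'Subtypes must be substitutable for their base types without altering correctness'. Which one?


This describes the Liskov Substitution Principle (LSP)

Liskov Substitution Principle (LSP)


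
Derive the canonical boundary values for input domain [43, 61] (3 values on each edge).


Range: [43, 61]
Boundaries: just below min, min, min+1, max-1, max, just above max
Values: [42, 43, 44, 60, 61, 62]

[42, 43, 44, 60, 61, 62]


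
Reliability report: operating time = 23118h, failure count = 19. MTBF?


Formula: MTBF = Total operating time / Number of failures
MTBF = 23118 / 19
MTBF = 1216.74 hours

1216.74 hours


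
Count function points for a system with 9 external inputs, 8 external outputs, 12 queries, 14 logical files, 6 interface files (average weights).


UFP = EI*4 + EO*5 + EQ*4 + ILF*10 + EIF*7
UFP = 9*4 + 8*5 + 12*4 + 14*10 + 6*7
UFP = 36 + 40 + 48 + 140 + 42
UFP = 306

306


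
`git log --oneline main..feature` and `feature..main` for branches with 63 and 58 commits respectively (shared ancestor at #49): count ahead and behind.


Common ancestor: commit #49
feature commits after divergence: 63 - 49 = 14
main commits after divergence: 58 - 49 = 9
feature is 14 commits ahead of main
main is 9 commits ahead of feature

feature ahead: 14, main ahead: 9


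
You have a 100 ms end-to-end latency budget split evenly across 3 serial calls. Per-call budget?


Formula: per_stage = total_budget / stages
per_stage = 100 / 3
per_stage = 33.33 ms

33.33 ms


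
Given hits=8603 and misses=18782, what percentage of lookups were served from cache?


Formula: hit rate = hits / (hits + misses) * 100
hit rate = 8603 / (8603 + 18782) * 100
hit rate = 8603 / 27385 * 100
hit rate = 31.42%

31.42%


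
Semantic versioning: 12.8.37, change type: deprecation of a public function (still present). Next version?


Current: 12.8.37
Change category: 'deprecation of a public function (still present)' → minor bump
SemVer rule: minor bump → increment MINOR, reset PATCH to 0 (MAJOR unchanged)
New: 12.9.0

12.9.0


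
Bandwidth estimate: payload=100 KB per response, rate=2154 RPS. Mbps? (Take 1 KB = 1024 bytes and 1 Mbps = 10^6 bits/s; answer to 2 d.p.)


Formula: Mbps = payload_bytes * RPS * 8 / 1e6
Payload per request = 100 KB = 100 * 1024 = 102400 bytes
Total bytes/sec = 102400 * 2154 = 220569600
Total bits/sec = 220569600 * 8 = 1764556800
Mbps = 1764556800 / 1e6 = 1764.56

1764.56 Mbps


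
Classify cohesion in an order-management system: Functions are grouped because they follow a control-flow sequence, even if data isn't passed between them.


Reasoning: Grouped by order of execution within a routine, not by data flow
Type: Procedural cohesion

Procedural cohesion


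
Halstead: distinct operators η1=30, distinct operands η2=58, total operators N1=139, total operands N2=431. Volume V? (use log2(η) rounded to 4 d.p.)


Formula: V = N * log2(η), where N = N1 + N2 and η = η1 + η2
η = 30 + 58 = 88
N = 139 + 431 = 570
log2(88) ≈ 6.4594
V = 570 * 6.4594 = 3681.86

3681.86


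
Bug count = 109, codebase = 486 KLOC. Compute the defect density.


Defect density = defects / KLOC
Defect density = 109 / 486
Defect density = 0.224 defects/KLOC

0.224 defects/KLOC


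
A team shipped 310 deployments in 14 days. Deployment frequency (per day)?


Formula: deployments per day = releases / days
= 310 / 14
= 22.143 deploys/day
(equivalently, 155.0 deploys/week)

22.143 deploys/day


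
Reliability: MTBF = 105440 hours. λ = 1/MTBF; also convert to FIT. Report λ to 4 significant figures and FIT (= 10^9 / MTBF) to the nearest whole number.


Formula: λ = 1 / MTBF; FIT = λ × 1e9 = 1e9 / MTBF
λ = 1 / 105440 ≈ 9.484e-06 failures/hour
FIT = 1e9 / 105440 ≈ 9484 failures per 1e9 hours (nearest whole number)

λ = 9.484e-06 /h, FIT = 9484


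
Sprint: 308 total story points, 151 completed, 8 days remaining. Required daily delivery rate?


Formula: Required rate = Remaining points / Days left
Remaining = 308 - 151 = 157 points
Required rate = 157 / 8 = 19.63 points/day

19.63 points/day


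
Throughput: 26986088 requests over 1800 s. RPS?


Formula: throughput = requests / seconds
throughput = 26986088 / 1800
throughput = 14992.27 requests/second

14992.27 requests/second


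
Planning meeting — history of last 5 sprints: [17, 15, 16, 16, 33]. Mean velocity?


Formula: Avg velocity = Total points / Number of sprints
Points: [17, 15, 16, 16, 33]
Sum = 17 + 15 + 16 + 16 + 33 = 97
Avg velocity = 97 / 5 = 19.4 points/sprint

19.4 points/sprint


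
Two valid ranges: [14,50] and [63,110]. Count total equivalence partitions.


Valid ranges: [14,50] and [63,110]
Class 1: x < 14 — invalid
Class 2: 14 ≤ x ≤ 50 — valid
Class 3: 50 < x < 63 — invalid (gap between ranges)
Class 4: 63 ≤ x ≤ 110 — valid
Class 5: x > 110 — invalid
Total equivalence classes: 5

5 equivalence classes


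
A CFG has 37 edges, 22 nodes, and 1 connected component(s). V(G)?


Formula: V(G) = E - N + 2P
V(G) = 37 - 22 + 2*1
V(G) = 15 + 2
V(G) = 17

17


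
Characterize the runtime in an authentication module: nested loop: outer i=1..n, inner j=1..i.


Reasoning: triangle: n(n+1)/2 ~ n^2/2
Complexity: O(n^2)

O(n^2)


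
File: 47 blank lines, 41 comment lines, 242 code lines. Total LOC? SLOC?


Total LOC = blank + comment + code
Total LOC = 47 + 41 + 242 = 330
SLOC (source only) = code = 242

Total LOC: 330, SLOC: 242


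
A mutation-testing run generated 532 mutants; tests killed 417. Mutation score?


Mutation score = killed / total * 100
Mutation score = 417 / 532 * 100
Mutation score = 78.38%

78.38%


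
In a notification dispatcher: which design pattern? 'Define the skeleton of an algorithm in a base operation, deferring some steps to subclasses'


This matches the Template Method pattern

Template Method


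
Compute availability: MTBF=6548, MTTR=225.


Availability = MTBF / (MTBF + MTTR)
Availability = 6548 / (6548 + 225)
Availability = 6548 / 6773
Availability = 96.678%

96.678%


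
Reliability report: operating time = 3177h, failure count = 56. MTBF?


Formula: MTBF = Total operating time / Number of failures
MTBF = 3177 / 56
MTBF = 56.73 hours

56.73 hours


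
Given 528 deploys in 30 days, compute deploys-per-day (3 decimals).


Formula: deployments per day = releases / days
= 528 / 30
= 17.6 deploys/day
(equivalently, 123.2 deploys/week)

17.6 deploys/day


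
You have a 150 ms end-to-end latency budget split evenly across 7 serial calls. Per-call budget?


Formula: per_stage = total_budget / stages
per_stage = 150 / 7
per_stage = 21.43 ms

21.43 ms


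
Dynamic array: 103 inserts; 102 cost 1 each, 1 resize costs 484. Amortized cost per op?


Formula: Amortized cost = Total cost / Operations
Total cost = (102 * 1) + (1 * 484)
Total cost = 102 + 484 = 586
Amortized = 586 / 103 = 5.6893

5.6893


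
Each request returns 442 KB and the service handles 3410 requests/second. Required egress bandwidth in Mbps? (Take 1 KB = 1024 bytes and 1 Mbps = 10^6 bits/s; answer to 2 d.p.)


Formula: Mbps = payload_bytes * RPS * 8 / 1e6
Payload per request = 442 KB = 442 * 1024 = 452608 bytes
Total bytes/sec = 452608 * 3410 = 1543393280
Total bits/sec = 1543393280 * 8 = 12347146240
Mbps = 12347146240 / 1e6 = 12347.15

12347.15 Mbps


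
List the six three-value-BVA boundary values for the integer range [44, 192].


Range: [44, 192]
Boundaries: just below min, min, min+1, max-1, max, just above max
Values: [43, 44, 45, 191, 192, 193]

[43, 44, 45, 191, 192, 193]


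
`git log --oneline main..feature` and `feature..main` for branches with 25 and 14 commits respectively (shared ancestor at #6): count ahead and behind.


Common ancestor: commit #6
feature commits after divergence: 25 - 6 = 19
main commits after divergence: 14 - 6 = 8
feature is 19 commits ahead of main
main is 8 commits ahead of feature

feature ahead: 19, main ahead: 8


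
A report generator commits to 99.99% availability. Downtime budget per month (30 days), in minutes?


Formula: allowed downtime = period * (100 - SLA) / 100
Period (month (30 days)) = 43200 minutes
Unavailability fraction = (100 - 99.99) / 100
Allowed downtime = 43200 * (100 - 99.99) / 100
Allowed downtime = 4.32 minutes

4.32 minutes


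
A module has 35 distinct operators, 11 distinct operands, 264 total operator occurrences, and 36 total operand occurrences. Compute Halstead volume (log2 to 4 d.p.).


Formula: V = N * log2(η), where N = N1 + N2 and η = η1 + η2
η = 35 + 11 = 46
N = 264 + 36 = 300
log2(46) ≈ 5.5236
V = 300 * 5.5236 = 1657.08

1657.08


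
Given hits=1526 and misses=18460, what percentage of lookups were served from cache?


Formula: hit rate = hits / (hits + misses) * 100
hit rate = 1526 / (1526 + 18460) * 100
hit rate = 1526 / 19986 * 100
hit rate = 7.64%

7.64%


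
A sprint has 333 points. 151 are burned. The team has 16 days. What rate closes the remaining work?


Formula: Required rate = Remaining points / Days left
Remaining = 333 - 151 = 182 points
Required rate = 182 / 16 = 11.38 points/day

11.38 points/day


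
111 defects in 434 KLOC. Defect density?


Defect density = defects / KLOC
Defect density = 111 / 434
Defect density = 0.256 defects/KLOC

0.256 defects/KLOC


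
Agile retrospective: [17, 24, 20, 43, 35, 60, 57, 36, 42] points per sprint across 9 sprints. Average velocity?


Formula: Avg velocity = Total points / Number of sprints
Points: [17, 24, 20, 43, 35, 60, 57, 36, 42]
Sum = 17 + 24 + 20 + 43 + 35 + 60 + 57 + 36 + 42 = 334
Avg velocity = 334 / 9 = 37.11 points/sprint

37.11 points/sprint


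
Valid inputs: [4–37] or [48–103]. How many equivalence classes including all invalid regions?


Valid ranges: [4,37] and [48,103]
Class 1: x < 4 — invalid
Class 2: 4 ≤ x ≤ 37 — valid
Class 3: 37 < x < 48 — invalid (gap between ranges)
Class 4: 48 ≤ x ≤ 103 — valid
Class 5: x > 103 — invalid
Total equivalence classes: 5

5 equivalence classes


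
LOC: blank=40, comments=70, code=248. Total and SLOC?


Total LOC = blank + comment + code
Total LOC = 40 + 70 + 248 = 358
SLOC (source only) = code = 248

Total LOC: 358, SLOC: 248


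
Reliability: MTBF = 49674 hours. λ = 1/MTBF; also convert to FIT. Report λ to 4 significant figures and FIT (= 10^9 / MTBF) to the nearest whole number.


Formula: λ = 1 / MTBF; FIT = λ × 1e9 = 1e9 / MTBF
λ = 1 / 49674 ≈ 2.013e-05 failures/hour
FIT = 1e9 / 49674 ≈ 20131 failures per 1e9 hours (nearest whole number)

λ = 2.013e-05 /h, FIT = 20131


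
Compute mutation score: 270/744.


Mutation score = killed / total * 100
Mutation score = 270 / 744 * 100
Mutation score = 36.29%

36.29%


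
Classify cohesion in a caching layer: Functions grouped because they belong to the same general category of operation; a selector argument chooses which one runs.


Reasoning: Grouped by category of activity, not by data or sequence
Type: Logical cohesion

Logical cohesion


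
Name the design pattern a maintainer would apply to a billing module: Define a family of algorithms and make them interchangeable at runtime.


This matches the Strategy pattern

Strategy
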